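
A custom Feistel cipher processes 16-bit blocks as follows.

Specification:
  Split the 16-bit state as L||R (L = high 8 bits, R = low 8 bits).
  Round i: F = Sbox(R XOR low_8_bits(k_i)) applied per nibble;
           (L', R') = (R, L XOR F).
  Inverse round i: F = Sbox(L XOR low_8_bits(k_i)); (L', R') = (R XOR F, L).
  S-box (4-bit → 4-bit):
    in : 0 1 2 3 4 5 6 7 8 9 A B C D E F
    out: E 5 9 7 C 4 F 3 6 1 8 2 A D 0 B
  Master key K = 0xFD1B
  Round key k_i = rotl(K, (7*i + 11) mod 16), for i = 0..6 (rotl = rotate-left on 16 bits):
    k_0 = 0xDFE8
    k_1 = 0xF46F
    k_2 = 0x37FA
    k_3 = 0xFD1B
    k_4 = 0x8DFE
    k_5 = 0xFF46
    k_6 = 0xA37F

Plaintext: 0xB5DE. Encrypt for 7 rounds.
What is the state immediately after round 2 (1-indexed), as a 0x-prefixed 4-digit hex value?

0xCA5A

s_0 = plaintext = 0xB5DE
s_1 = Round(s_0, k_0) = 0xDECA
s_2 = Round(s_1, k_1) = 0xCA5A
s_3 = Round(s_2, k_2) = 0x5A44
s_4 = Round(s_3, k_3) = 0x4411
s_5 = Round(s_4, k_4) = 0x114F
s_6 = Round(s_5, k_5) = 0x4FF0
s_7 = Round(s_6, k_6) = 0xF024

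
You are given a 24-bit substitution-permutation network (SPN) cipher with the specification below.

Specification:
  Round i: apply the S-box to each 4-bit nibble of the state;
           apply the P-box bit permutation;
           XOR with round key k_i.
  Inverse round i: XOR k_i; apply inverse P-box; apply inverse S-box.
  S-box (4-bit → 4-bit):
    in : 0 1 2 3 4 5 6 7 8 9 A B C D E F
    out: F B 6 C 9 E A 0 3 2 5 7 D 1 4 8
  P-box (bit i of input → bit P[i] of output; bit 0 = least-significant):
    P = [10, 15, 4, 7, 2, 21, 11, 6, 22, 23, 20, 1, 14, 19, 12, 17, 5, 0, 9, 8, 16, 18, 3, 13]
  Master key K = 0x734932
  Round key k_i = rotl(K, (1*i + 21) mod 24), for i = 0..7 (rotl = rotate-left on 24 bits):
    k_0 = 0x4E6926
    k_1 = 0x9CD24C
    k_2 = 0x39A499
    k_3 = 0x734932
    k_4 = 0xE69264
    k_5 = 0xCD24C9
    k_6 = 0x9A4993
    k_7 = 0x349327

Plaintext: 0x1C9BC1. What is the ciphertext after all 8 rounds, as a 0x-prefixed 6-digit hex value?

s_0 = plaintext = 0x1C9BC1
s_1 = Round(s_0, k_0) = 0x93C6C2
s_2 = Round(s_1, k_1) = 0x1A091A
s_3 = Round(s_2, k_2) = 0x96D2ED
s_4 = Round(s_3, k_3) = 0xE70433
s_5 = Round(s_4, k_4) = 0xACCABE
s_6 = Round(s_5, k_5) = 0xBE7FF5
s_7 = Round(s_6, k_6) = 0x9FCB49
s_8 = Round(s_7, k_7) = 0xE24263

0xE24263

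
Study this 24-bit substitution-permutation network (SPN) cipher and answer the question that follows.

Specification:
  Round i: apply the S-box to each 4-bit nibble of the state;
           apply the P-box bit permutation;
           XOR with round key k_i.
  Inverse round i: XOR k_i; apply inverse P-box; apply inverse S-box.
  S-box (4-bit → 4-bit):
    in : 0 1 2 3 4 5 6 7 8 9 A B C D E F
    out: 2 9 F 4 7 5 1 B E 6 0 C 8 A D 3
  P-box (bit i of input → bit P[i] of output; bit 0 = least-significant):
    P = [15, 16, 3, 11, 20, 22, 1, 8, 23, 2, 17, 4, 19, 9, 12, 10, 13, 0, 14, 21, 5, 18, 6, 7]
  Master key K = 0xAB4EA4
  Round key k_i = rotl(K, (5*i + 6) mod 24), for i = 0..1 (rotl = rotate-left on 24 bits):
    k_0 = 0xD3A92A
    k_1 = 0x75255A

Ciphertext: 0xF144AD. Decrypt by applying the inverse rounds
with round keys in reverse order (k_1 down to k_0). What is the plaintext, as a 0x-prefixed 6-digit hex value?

0xDCDEFD

s_0 = ciphertext = 0xF144AD
s_1 = InvRound(s_0, k_1) = 0x24A7BA
s_2 = InvRound(s_1, k_0) = 0xDCDEFD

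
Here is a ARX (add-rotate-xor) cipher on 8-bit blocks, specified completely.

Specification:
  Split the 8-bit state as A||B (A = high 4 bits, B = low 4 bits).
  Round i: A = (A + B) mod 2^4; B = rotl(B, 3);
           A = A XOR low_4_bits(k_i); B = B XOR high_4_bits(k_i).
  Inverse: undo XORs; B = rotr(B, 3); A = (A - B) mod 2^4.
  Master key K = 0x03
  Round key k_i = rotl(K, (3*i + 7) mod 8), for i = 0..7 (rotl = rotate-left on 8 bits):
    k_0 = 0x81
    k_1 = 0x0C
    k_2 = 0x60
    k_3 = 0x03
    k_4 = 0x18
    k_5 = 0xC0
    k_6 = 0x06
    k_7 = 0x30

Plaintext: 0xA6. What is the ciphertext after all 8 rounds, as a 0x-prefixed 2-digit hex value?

0x66

s_0 = plaintext = 0xA6
s_1 = Round(s_0, k_0) = 0x1B
s_2 = Round(s_1, k_1) = 0x0D
s_3 = Round(s_2, k_2) = 0xD8
s_4 = Round(s_3, k_3) = 0x64
s_5 = Round(s_4, k_4) = 0x23
s_6 = Round(s_5, k_5) = 0x55
s_7 = Round(s_6, k_6) = 0xCA
s_8 = Round(s_7, k_7) = 0x66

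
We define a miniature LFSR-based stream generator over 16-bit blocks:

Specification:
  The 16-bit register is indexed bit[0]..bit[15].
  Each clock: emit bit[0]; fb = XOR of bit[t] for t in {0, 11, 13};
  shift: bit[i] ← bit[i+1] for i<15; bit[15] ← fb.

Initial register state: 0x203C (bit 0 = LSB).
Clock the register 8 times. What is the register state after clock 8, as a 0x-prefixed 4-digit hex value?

reg_0 = 0x203C
clock 1: out=0, reg = 0x901E
clock 2: out=0, reg = 0x480F
clock 3: out=1, reg = 0x2407
clock 4: out=1, reg = 0x1203
clock 5: out=1, reg = 0x8901
clock 6: out=1, reg = 0x4480
clock 7: out=0, reg = 0x2240
clock 8: out=0, reg = 0x9120

0x9120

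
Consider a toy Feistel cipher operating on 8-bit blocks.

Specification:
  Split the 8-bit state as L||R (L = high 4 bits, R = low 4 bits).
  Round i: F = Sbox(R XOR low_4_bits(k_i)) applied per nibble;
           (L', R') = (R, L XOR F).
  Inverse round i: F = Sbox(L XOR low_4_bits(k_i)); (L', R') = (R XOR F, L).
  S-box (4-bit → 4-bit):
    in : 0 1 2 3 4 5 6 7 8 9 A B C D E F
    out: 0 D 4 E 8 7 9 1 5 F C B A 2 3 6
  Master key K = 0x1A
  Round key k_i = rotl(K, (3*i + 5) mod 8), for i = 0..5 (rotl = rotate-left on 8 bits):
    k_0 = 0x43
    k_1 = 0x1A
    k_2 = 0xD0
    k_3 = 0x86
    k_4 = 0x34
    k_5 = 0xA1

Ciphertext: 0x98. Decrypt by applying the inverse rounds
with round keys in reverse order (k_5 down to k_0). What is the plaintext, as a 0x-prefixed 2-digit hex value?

s_0 = ciphertext = 0x98
s_1 = InvRound(s_0, k_5) = 0xD9
s_2 = InvRound(s_1, k_4) = 0x6D
s_3 = InvRound(s_2, k_3) = 0xD6
s_4 = InvRound(s_3, k_2) = 0x4D
s_5 = InvRound(s_4, k_1) = 0xE4
s_6 = InvRound(s_5, k_0) = 0x6E

0x6E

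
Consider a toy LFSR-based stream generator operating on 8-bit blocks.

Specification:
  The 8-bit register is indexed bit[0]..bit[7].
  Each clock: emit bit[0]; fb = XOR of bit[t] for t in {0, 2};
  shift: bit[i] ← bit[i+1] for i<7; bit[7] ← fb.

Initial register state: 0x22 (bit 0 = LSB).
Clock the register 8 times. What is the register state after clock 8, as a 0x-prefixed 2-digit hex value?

reg_0 = 0x22
clock 1: out=0, reg = 0x11
clock 2: out=1, reg = 0x88
clock 3: out=0, reg = 0x44
clock 4: out=0, reg = 0xA2
clock 5: out=0, reg = 0x51
clock 6: out=1, reg = 0xA8
clock 7: out=0, reg = 0x54
clock 8: out=0, reg = 0xAA

0xAA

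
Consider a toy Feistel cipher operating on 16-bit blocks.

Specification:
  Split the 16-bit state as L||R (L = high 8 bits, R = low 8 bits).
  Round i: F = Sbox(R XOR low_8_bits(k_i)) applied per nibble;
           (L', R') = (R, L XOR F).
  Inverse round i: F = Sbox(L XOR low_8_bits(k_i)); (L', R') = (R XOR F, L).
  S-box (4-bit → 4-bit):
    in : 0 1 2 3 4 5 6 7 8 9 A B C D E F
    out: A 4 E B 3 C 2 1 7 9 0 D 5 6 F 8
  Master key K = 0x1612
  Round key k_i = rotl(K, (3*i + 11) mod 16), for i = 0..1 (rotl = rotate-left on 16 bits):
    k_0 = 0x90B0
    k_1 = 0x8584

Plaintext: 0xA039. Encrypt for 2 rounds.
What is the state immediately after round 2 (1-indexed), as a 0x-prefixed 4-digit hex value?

s_0 = plaintext = 0xA039
s_1 = Round(s_0, k_0) = 0x39D9
s_2 = Round(s_1, k_1) = 0xD9FF

0xD9FF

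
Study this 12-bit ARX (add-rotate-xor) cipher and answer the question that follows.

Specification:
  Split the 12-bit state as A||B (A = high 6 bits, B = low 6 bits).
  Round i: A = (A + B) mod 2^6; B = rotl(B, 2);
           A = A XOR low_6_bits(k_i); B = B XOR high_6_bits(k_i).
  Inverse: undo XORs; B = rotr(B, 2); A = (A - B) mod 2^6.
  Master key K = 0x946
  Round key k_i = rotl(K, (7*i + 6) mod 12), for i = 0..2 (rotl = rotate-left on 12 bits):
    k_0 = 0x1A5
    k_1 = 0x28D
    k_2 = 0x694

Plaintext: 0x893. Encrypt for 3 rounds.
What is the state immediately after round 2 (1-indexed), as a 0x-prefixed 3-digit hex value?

s_0 = plaintext = 0x893
s_1 = Round(s_0, k_0) = 0x40B
s_2 = Round(s_1, k_1) = 0x5A6
s_3 = Round(s_2, k_2) = 0xA00

0x5A6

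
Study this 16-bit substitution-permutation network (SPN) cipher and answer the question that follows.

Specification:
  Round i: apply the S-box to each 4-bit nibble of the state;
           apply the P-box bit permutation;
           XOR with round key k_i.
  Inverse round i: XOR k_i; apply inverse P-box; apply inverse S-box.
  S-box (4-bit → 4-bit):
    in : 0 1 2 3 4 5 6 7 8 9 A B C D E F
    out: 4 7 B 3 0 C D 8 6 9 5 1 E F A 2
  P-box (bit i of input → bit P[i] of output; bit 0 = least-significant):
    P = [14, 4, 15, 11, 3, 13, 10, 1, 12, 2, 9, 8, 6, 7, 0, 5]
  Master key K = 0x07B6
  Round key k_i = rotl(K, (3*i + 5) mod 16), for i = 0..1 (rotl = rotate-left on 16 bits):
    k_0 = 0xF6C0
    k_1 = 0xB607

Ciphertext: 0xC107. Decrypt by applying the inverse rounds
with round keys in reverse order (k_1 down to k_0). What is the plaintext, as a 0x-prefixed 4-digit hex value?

0xAB20

s_0 = ciphertext = 0xC107
s_1 = InvRound(s_0, k_1) = 0x468B
s_2 = InvRound(s_1, k_0) = 0xAB20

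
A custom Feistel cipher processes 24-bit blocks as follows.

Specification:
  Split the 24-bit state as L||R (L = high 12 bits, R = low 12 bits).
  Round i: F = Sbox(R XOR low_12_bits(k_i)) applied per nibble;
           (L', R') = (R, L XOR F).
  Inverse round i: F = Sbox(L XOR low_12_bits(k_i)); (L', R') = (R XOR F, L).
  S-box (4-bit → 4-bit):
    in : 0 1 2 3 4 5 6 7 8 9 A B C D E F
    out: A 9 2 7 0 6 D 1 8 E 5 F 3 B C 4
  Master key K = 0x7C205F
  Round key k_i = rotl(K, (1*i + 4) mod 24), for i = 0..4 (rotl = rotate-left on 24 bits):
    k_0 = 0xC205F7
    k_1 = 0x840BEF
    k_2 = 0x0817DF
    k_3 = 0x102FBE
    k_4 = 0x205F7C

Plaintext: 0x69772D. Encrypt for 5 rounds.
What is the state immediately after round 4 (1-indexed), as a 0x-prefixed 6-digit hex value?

s_0 = plaintext = 0x69772D
s_1 = Round(s_0, k_0) = 0x72D422
s_2 = Round(s_1, k_1) = 0x422316
s_3 = Round(s_2, k_2) = 0x31641C
s_4 = Round(s_3, k_3) = 0x41CC44
s_5 = Round(s_4, k_4) = 0xC44364

0x41CC44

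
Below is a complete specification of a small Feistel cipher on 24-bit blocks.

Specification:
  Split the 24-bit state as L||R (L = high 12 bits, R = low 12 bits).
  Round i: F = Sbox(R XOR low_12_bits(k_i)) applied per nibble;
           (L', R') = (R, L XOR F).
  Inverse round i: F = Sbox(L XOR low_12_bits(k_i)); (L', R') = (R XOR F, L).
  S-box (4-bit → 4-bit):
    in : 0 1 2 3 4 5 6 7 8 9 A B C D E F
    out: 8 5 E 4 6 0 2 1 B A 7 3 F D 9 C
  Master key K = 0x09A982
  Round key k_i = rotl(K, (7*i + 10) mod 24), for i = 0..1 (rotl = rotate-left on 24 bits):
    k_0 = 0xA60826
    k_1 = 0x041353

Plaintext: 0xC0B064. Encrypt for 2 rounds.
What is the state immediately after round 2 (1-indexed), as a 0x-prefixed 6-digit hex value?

s_0 = plaintext = 0xC0B064
s_1 = Round(s_0, k_0) = 0x064765
s_2 = Round(s_1, k_1) = 0x765626

0x765626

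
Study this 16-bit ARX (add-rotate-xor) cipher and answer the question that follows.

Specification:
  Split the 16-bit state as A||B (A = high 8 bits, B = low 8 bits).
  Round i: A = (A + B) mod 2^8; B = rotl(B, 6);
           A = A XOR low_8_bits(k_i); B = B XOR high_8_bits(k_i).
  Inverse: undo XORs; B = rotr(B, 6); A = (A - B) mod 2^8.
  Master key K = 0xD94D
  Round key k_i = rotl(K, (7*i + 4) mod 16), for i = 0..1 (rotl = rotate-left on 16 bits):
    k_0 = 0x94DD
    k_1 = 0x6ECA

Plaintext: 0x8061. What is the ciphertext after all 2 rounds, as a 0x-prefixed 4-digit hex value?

s_0 = plaintext = 0x8061
s_1 = Round(s_0, k_0) = 0x3CCC
s_2 = Round(s_1, k_1) = 0xC25D

0xC25D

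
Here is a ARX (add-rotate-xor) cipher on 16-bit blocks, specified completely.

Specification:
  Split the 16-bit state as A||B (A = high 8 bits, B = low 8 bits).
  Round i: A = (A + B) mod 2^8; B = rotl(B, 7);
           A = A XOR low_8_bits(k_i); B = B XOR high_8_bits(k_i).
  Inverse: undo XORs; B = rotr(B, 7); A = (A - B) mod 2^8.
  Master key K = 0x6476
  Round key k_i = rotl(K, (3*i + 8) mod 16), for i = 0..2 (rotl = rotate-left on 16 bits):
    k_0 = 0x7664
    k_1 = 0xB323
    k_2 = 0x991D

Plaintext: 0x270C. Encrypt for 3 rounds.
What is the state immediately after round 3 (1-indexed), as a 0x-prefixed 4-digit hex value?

0x725C

s_0 = plaintext = 0x270C
s_1 = Round(s_0, k_0) = 0x5770
s_2 = Round(s_1, k_1) = 0xE48B
s_3 = Round(s_2, k_2) = 0x725C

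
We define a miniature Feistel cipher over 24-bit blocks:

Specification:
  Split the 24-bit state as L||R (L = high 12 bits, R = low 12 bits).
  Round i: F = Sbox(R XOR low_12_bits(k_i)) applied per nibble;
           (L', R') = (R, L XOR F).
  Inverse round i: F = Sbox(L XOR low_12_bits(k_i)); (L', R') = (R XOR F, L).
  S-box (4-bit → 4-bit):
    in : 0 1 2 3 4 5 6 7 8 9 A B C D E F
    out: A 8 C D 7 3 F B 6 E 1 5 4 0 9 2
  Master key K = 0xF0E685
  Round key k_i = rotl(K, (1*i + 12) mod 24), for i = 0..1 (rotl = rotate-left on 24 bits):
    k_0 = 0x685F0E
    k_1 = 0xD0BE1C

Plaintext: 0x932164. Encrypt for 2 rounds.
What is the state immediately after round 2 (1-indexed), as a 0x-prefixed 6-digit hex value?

s_0 = plaintext = 0x932164
s_1 = Round(s_0, k_0) = 0x1640C3
s_2 = Round(s_1, k_1) = 0x0C3866

0x0C3866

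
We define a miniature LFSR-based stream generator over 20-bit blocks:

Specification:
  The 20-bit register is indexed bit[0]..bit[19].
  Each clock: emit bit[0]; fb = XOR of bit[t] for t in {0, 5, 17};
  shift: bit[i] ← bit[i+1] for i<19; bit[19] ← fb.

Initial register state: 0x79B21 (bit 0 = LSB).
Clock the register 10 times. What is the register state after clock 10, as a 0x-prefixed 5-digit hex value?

reg_0 = 0x79B21
clock 1: out=1, reg = 0xBCD90
clock 2: out=0, reg = 0xDE6C8
clock 3: out=0, reg = 0x6F364
clock 4: out=0, reg = 0x379B2
clock 5: out=0, reg = 0x1BCD9
clock 6: out=1, reg = 0x8DE6C
clock 7: out=0, reg = 0xC6F36
clock 8: out=0, reg = 0xE379B
clock 9: out=1, reg = 0x71BCD
clock 10: out=1, reg = 0x38DE6

0x38DE6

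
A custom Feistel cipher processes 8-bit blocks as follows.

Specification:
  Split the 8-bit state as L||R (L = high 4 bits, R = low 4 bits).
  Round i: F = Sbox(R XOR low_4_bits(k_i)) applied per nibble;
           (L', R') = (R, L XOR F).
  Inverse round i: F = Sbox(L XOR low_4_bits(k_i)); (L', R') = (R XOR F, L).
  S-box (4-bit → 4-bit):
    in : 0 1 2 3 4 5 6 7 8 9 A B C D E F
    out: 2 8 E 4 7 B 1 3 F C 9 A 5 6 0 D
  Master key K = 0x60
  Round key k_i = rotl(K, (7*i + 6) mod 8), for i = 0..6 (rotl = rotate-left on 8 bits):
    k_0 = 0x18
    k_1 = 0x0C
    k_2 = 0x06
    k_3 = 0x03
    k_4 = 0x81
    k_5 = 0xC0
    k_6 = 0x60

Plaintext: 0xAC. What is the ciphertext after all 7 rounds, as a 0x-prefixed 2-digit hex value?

0x47

s_0 = plaintext = 0xAC
s_1 = Round(s_0, k_0) = 0xCD
s_2 = Round(s_1, k_1) = 0xD4
s_3 = Round(s_2, k_2) = 0x43
s_4 = Round(s_3, k_3) = 0x36
s_5 = Round(s_4, k_4) = 0x60
s_6 = Round(s_5, k_5) = 0x04
s_7 = Round(s_6, k_6) = 0x47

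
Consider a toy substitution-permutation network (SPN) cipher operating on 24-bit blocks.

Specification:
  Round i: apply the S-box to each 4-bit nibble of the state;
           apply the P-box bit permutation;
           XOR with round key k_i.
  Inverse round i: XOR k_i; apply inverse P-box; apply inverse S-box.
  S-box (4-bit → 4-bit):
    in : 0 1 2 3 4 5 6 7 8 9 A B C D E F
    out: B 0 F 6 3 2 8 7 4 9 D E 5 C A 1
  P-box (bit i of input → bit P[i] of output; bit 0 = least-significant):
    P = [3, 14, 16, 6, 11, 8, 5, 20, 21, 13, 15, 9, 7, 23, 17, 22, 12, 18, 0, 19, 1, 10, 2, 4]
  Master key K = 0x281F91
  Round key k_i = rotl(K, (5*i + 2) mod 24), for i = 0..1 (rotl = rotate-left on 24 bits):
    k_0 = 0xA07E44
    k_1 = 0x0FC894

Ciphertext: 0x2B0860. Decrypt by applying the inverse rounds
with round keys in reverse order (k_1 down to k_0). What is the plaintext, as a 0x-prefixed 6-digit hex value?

s_0 = ciphertext = 0x2B0860
s_1 = InvRound(s_0, k_1) = 0xD5FC8E
s_2 = InvRound(s_1, k_0) = 0xF59A6A

0xF59A6A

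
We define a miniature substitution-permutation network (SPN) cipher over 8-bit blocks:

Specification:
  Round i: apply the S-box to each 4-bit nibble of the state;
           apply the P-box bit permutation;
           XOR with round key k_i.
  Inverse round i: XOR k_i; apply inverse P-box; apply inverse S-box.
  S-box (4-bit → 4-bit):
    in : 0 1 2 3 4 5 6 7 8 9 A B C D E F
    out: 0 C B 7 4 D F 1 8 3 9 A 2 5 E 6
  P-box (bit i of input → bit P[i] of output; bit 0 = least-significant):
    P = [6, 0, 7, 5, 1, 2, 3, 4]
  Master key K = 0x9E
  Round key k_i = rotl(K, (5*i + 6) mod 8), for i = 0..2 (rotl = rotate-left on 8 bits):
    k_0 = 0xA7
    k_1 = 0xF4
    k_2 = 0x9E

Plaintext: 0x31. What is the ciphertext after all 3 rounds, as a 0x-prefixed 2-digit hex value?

s_0 = plaintext = 0x31
s_1 = Round(s_0, k_0) = 0x09
s_2 = Round(s_1, k_1) = 0xB5
s_3 = Round(s_2, k_2) = 0x6A

0x6A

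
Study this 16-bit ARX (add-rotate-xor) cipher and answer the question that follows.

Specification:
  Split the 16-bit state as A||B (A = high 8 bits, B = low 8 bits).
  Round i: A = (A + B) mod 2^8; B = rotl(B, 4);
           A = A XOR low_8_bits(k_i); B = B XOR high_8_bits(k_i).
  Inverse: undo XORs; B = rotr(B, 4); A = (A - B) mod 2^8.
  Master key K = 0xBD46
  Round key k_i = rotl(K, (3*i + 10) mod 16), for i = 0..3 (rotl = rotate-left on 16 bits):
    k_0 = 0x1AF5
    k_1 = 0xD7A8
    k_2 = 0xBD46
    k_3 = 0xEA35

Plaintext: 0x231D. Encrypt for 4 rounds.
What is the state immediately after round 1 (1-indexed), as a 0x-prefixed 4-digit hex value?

0xB5CB

s_0 = plaintext = 0x231D
s_1 = Round(s_0, k_0) = 0xB5CB
s_2 = Round(s_1, k_1) = 0x286B
s_3 = Round(s_2, k_2) = 0xD50B
s_4 = Round(s_3, k_3) = 0xD55A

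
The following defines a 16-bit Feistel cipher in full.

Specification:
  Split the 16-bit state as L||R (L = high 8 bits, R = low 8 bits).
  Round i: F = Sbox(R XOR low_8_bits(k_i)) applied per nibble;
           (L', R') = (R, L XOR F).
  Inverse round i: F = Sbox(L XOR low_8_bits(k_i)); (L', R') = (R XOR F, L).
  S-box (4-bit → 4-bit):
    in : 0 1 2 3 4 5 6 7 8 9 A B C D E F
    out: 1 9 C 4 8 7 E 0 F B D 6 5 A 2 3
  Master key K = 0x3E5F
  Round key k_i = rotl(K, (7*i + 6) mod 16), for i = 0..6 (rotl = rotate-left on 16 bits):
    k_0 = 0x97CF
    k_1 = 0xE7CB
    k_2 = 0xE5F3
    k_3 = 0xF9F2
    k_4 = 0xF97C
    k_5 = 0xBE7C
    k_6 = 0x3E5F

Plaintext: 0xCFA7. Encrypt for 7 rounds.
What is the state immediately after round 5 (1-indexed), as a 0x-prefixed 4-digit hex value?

0x235F

s_0 = plaintext = 0xCFA7
s_1 = Round(s_0, k_0) = 0xA720
s_2 = Round(s_1, k_1) = 0x2081
s_3 = Round(s_2, k_2) = 0x812C
s_4 = Round(s_3, k_3) = 0x2C23
s_5 = Round(s_4, k_4) = 0x235F
s_6 = Round(s_5, k_5) = 0x5FE7
s_7 = Round(s_6, k_6) = 0xE730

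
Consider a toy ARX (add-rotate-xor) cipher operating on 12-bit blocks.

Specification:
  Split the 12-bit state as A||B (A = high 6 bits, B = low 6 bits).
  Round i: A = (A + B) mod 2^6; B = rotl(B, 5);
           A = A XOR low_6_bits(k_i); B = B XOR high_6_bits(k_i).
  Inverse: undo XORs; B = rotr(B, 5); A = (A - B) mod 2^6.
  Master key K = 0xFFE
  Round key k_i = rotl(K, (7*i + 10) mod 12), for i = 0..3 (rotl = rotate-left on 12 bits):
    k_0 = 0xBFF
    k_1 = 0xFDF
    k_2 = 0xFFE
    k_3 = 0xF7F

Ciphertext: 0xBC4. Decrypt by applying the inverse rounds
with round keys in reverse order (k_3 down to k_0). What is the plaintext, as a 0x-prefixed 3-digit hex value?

s_0 = ciphertext = 0xBC4
s_1 = InvRound(s_0, k_3) = 0x773
s_2 = InvRound(s_1, k_2) = 0x2D8
s_3 = InvRound(s_2, k_1) = 0x14F
s_4 = InvRound(s_3, k_0) = 0xE41

0xE41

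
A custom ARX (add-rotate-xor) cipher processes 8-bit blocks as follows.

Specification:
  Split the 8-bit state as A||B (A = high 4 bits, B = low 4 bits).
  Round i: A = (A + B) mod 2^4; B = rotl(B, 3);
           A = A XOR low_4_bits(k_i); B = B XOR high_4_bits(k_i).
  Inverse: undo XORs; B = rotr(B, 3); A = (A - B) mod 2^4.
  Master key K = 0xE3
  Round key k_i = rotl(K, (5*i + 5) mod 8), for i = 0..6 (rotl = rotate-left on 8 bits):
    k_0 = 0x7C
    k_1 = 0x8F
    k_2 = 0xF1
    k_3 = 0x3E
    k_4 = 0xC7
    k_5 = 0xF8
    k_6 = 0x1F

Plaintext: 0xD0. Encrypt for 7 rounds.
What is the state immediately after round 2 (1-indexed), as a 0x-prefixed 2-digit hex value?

0x73

s_0 = plaintext = 0xD0
s_1 = Round(s_0, k_0) = 0x17
s_2 = Round(s_1, k_1) = 0x73
s_3 = Round(s_2, k_2) = 0xB6
s_4 = Round(s_3, k_3) = 0xF0
s_5 = Round(s_4, k_4) = 0x8C
s_6 = Round(s_5, k_5) = 0xC9
s_7 = Round(s_6, k_6) = 0xAD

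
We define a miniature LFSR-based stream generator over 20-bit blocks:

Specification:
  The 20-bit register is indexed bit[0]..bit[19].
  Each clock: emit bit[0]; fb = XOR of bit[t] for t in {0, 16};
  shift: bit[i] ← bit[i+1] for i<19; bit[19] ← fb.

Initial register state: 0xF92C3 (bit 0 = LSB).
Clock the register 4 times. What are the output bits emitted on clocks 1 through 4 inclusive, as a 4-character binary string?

1100

reg_0 = 0xF92C3
clock 1: out=1, reg = 0x7C961
clock 2: out=1, reg = 0x3E4B0
clock 3: out=0, reg = 0x9F258
clock 4: out=0, reg = 0xCF92C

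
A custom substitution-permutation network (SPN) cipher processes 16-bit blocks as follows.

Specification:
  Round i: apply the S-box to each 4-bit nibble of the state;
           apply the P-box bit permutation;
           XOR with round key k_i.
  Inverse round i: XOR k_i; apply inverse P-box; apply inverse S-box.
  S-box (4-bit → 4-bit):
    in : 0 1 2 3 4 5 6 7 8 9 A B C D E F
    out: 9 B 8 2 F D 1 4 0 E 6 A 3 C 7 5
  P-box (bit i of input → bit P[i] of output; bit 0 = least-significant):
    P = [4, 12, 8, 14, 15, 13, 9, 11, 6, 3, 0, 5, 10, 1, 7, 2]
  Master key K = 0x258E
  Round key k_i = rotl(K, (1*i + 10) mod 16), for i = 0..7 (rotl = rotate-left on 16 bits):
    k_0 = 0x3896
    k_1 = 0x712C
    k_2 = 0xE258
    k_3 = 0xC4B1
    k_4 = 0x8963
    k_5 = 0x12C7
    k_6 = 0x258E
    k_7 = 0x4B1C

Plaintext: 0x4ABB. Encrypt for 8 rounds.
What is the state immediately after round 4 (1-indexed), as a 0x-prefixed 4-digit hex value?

s_0 = plaintext = 0x4ABB
s_1 = Round(s_0, k_0) = 0x4419
s_2 = Round(s_1, k_1) = 0x8CC3
s_3 = Round(s_2, k_2) = 0x5210
s_4 = Round(s_3, k_3) = 0x2805
s_5 = Round(s_4, k_4) = 0x4077
s_6 = Round(s_5, k_5) = 0x1521
s_7 = Round(s_6, k_6) = 0x79F9
s_8 = Round(s_7, k_7) = 0x98B5

0x2805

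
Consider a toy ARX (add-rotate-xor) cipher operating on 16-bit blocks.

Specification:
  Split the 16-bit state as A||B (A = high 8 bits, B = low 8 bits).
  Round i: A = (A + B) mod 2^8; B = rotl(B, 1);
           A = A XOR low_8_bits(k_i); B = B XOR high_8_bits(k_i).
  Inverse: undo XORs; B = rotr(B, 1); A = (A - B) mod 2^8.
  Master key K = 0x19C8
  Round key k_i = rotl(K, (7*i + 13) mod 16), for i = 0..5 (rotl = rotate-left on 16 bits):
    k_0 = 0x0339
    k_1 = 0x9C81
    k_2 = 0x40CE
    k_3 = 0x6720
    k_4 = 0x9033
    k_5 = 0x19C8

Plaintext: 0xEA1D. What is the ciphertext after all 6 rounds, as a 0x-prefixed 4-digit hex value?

s_0 = plaintext = 0xEA1D
s_1 = Round(s_0, k_0) = 0x3E39
s_2 = Round(s_1, k_1) = 0xF6EE
s_3 = Round(s_2, k_2) = 0x2A9D
s_4 = Round(s_3, k_3) = 0xE75C
s_5 = Round(s_4, k_4) = 0x7028
s_6 = Round(s_5, k_5) = 0x5049

0x5049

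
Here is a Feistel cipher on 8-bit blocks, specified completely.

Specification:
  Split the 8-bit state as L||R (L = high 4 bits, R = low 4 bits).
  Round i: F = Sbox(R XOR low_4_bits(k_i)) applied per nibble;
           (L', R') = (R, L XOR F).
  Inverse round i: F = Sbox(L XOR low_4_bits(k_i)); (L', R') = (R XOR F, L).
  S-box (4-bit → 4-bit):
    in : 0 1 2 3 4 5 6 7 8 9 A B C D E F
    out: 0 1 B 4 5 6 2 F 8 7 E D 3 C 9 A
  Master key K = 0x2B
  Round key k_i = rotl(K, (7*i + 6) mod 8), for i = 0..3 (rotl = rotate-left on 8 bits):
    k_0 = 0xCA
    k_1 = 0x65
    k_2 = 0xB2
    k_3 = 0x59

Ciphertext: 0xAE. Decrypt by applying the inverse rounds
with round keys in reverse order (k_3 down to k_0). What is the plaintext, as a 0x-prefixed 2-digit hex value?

s_0 = ciphertext = 0xAE
s_1 = InvRound(s_0, k_3) = 0xAA
s_2 = InvRound(s_1, k_2) = 0x2A
s_3 = InvRound(s_2, k_1) = 0x52
s_4 = InvRound(s_3, k_0) = 0x85

0x85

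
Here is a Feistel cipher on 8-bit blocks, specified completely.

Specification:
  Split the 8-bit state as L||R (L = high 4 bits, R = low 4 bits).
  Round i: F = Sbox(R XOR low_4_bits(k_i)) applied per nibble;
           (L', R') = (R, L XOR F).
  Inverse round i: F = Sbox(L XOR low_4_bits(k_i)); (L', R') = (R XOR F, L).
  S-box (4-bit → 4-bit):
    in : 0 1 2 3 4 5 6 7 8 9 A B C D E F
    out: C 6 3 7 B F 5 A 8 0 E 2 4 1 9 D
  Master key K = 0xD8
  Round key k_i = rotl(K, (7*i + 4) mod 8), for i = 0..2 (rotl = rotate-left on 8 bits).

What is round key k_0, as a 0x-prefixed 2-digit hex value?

K = 0xD8
k_0 = rotl(K, (7*0+4) mod 8) = rotl(K, 4) = 0x8D

0x8D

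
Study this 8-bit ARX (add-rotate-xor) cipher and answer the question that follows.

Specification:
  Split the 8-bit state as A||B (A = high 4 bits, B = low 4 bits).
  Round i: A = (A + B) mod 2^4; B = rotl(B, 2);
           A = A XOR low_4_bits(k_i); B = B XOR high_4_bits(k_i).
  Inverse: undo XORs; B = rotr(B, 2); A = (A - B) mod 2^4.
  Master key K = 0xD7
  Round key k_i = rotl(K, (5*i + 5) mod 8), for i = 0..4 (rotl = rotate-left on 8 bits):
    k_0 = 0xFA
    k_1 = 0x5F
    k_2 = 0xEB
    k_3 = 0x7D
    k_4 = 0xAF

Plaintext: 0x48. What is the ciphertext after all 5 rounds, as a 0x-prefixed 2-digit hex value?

0xB1

s_0 = plaintext = 0x48
s_1 = Round(s_0, k_0) = 0x6D
s_2 = Round(s_1, k_1) = 0xC2
s_3 = Round(s_2, k_2) = 0x56
s_4 = Round(s_3, k_3) = 0x6E
s_5 = Round(s_4, k_4) = 0xB1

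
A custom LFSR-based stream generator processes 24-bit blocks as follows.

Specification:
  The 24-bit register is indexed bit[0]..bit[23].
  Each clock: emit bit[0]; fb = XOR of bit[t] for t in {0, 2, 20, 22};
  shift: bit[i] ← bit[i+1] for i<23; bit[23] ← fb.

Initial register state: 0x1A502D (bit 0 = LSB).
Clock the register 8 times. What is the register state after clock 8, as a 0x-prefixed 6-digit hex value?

0x7B1A50

reg_0 = 0x1A502D
clock 1: out=1, reg = 0x8D2816
clock 2: out=0, reg = 0xC6940B
clock 3: out=1, reg = 0x634A05
clock 4: out=1, reg = 0xB1A502
clock 5: out=0, reg = 0xD8D281
clock 6: out=1, reg = 0xEC6940
clock 7: out=0, reg = 0xF634A0
clock 8: out=0, reg = 0x7B1A50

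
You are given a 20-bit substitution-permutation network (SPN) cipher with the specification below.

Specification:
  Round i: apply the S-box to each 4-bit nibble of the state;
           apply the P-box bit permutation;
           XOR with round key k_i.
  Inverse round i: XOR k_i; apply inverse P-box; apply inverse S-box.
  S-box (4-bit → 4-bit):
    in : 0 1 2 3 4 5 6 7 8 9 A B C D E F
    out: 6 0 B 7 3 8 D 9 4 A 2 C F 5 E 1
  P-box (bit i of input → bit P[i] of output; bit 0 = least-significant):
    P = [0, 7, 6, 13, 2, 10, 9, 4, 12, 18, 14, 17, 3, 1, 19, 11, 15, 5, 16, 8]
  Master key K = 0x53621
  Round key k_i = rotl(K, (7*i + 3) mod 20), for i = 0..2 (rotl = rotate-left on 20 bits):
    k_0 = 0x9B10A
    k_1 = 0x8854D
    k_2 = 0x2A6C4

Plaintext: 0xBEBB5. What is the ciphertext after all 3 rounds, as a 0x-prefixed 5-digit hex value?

0xE12F2

s_0 = plaintext = 0xBEBB5
s_1 = Round(s_0, k_0) = 0x2DA18
s_2 = Round(s_1, k_1) = 0x40425
s_3 = Round(s_2, k_2) = 0xE12F2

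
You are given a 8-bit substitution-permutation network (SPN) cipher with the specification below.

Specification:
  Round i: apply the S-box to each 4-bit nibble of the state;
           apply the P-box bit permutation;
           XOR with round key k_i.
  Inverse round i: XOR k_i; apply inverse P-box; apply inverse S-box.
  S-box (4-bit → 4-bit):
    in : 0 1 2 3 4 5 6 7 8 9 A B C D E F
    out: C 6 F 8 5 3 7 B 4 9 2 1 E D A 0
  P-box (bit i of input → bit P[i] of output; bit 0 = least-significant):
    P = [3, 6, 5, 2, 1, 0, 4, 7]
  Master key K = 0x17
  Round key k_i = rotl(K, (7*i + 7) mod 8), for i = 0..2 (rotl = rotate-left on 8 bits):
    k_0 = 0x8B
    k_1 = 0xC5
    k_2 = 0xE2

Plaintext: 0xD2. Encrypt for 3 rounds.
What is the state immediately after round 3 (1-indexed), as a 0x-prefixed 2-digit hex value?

0x36

s_0 = plaintext = 0xD2
s_1 = Round(s_0, k_0) = 0x75
s_2 = Round(s_1, k_1) = 0x0E
s_3 = Round(s_2, k_2) = 0x36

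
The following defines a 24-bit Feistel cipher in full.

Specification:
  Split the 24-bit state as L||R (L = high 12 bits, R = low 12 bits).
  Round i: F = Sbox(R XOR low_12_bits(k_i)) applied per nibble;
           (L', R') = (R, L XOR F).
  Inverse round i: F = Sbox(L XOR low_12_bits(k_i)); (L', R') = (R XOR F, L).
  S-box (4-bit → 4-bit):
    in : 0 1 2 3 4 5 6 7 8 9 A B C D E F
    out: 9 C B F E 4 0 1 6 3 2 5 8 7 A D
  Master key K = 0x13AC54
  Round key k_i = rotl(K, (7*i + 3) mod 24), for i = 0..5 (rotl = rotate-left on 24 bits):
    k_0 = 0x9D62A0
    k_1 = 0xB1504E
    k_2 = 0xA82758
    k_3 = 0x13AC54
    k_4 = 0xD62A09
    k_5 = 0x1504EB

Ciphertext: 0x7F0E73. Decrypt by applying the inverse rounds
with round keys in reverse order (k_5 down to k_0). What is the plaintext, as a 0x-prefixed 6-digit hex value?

0xFCF9AB

s_0 = ciphertext = 0x7F0E73
s_1 = InvRound(s_0, k_5) = 0x1B67F0
s_2 = InvRound(s_1, k_4) = 0x2AD1B6
s_3 = InvRound(s_2, k_3) = 0xB652AD
s_4 = InvRound(s_3, k_2) = 0xA5AB65
s_5 = InvRound(s_4, k_1) = 0x9ABA5A
s_6 = InvRound(s_5, k_0) = 0xFCF9AB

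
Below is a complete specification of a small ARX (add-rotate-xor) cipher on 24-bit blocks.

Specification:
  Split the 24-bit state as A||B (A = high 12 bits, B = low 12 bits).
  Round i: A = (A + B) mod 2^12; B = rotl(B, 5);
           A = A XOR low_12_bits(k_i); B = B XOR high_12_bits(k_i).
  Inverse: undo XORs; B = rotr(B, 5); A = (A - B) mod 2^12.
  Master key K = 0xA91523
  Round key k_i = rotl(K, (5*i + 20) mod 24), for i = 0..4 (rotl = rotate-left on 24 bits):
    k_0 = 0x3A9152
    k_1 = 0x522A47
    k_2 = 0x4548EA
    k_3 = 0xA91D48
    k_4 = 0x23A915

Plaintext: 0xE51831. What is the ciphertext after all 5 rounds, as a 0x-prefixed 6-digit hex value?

s_0 = plaintext = 0xE51831
s_1 = Round(s_0, k_0) = 0x7D0599
s_2 = Round(s_1, k_1) = 0x72E609
s_3 = Round(s_2, k_2) = 0x5DD578
s_4 = Round(s_3, k_3) = 0x61D59B
s_5 = Round(s_4, k_4) = 0x2AD151

0x2AD151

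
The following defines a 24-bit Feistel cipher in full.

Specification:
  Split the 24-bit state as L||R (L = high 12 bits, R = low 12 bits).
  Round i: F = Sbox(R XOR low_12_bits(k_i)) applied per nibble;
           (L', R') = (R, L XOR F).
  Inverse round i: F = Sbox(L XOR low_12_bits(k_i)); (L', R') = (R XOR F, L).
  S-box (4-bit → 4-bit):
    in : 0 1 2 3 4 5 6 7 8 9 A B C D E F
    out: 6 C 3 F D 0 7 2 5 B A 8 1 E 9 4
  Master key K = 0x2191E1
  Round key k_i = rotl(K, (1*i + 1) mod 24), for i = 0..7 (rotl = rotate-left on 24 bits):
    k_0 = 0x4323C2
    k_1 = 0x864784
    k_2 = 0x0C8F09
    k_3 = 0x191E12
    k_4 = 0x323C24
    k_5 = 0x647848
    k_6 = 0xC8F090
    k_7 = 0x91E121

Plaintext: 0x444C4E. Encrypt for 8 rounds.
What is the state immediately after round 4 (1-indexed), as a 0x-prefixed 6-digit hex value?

s_0 = plaintext = 0x444C4E
s_1 = Round(s_0, k_0) = 0xC4E015
s_2 = Round(s_1, k_1) = 0x015EF2
s_3 = Round(s_2, k_2) = 0xEF2C5D
s_4 = Round(s_3, k_3) = 0xC5DD26
s_5 = Round(s_4, k_4) = 0xD2603E
s_6 = Round(s_5, k_5) = 0x03E801
s_7 = Round(s_6, k_6) = 0x801582
s_8 = Round(s_7, k_7) = 0x5825AE

0xC5DD26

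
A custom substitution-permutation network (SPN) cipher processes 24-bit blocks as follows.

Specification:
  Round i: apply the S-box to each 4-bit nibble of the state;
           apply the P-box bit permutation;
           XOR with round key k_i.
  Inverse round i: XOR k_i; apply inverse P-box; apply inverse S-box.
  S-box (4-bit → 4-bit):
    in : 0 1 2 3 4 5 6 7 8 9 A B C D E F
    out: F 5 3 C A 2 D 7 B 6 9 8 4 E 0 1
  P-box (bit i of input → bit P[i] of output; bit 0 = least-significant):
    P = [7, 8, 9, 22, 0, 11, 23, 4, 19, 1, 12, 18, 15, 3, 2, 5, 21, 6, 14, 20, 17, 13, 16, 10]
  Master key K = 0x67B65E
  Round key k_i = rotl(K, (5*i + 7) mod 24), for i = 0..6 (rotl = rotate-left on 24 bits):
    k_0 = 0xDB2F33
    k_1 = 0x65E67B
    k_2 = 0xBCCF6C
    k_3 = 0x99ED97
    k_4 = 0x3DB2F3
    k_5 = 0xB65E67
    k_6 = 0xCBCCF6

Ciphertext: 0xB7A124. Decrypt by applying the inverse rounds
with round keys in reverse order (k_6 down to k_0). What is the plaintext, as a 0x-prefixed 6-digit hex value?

s_0 = ciphertext = 0xB7A124
s_1 = InvRound(s_0, k_6) = 0x40E848
s_2 = InvRound(s_1, k_5) = 0x8A0D13
s_3 = InvRound(s_2, k_4) = 0x08A397
s_4 = InvRound(s_3, k_3) = 0x33EE9C
s_5 = InvRound(s_4, k_2) = 0x75BA32
s_6 = InvRound(s_5, k_1) = 0xBD5C2E
s_7 = InvRound(s_6, k_0) = 0x2193AD

0x2193AD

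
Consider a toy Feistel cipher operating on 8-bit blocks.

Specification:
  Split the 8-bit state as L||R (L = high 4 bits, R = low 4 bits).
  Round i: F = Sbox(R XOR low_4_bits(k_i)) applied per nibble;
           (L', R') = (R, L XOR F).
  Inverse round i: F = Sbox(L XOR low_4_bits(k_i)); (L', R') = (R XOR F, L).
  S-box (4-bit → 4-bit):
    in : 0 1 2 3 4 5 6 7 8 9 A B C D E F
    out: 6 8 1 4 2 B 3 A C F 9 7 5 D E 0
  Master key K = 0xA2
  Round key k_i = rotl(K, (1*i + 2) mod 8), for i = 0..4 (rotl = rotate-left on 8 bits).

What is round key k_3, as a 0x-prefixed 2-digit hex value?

K = 0xA2
k_0 = rotl(K, (1*0+2) mod 8) = rotl(K, 2) = 0x8A
k_1 = rotl(K, (1*1+2) mod 8) = rotl(K, 3) = 0x15
k_2 = rotl(K, (1*2+2) mod 8) = rotl(K, 4) = 0x2A
k_3 = rotl(K, (1*3+2) mod 8) = rotl(K, 5) = 0x54

0x54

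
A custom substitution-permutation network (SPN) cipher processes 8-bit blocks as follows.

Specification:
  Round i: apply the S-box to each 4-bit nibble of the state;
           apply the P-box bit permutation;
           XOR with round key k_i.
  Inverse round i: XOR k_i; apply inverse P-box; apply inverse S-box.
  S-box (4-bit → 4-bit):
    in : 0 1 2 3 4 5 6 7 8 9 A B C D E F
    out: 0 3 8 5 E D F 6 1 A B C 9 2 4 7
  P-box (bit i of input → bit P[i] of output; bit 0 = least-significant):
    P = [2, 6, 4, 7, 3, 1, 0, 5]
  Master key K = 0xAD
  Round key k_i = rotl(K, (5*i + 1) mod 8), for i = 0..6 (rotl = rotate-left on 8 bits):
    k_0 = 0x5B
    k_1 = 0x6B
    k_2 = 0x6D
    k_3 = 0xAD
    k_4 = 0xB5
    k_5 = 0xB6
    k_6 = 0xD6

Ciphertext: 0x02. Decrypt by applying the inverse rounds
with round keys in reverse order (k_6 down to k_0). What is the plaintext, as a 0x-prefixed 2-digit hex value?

0x33

s_0 = ciphertext = 0x02
s_1 = InvRound(s_0, k_6) = 0x06
s_2 = InvRound(s_1, k_5) = 0x2B
s_3 = InvRound(s_2, k_4) = 0x15
s_4 = InvRound(s_3, k_3) = 0xCB
s_5 = InvRound(s_4, k_2) = 0x9C
s_6 = InvRound(s_5, k_1) = 0x46
s_7 = InvRound(s_6, k_0) = 0x33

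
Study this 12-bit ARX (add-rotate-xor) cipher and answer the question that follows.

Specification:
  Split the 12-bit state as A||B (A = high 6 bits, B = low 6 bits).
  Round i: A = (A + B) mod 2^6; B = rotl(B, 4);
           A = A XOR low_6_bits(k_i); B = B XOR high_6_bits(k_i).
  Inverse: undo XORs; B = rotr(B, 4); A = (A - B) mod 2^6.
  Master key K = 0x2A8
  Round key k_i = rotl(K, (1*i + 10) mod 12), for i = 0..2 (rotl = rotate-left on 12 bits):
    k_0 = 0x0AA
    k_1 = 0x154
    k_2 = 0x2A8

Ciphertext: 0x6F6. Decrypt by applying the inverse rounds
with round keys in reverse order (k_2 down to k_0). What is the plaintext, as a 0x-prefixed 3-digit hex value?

s_0 = ciphertext = 0x6F6
s_1 = InvRound(s_0, k_2) = 0x033
s_2 = InvRound(s_1, k_1) = 0xE5B
s_3 = InvRound(s_2, k_0) = 0xBA5

0xBA5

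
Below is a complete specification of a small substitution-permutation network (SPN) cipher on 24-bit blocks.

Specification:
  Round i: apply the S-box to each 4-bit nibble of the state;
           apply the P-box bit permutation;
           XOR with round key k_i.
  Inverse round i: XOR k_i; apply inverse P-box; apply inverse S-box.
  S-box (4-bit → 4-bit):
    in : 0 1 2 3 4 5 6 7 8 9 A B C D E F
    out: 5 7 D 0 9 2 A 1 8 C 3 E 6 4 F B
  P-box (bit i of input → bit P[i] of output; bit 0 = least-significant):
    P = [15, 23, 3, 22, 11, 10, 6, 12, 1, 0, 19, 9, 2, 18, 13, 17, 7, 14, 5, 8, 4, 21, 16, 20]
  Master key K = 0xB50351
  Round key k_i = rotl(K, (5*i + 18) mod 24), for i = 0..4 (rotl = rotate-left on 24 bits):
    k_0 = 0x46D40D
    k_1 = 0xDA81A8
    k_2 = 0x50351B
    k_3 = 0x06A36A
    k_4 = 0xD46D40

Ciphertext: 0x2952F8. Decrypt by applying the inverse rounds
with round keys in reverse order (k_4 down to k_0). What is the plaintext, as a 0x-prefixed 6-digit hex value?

0x1C419A

s_0 = ciphertext = 0x2952F8
s_1 = InvRound(s_0, k_4) = 0xE2C9FB
s_2 = InvRound(s_1, k_3) = 0xAAC676
s_3 = InvRound(s_2, k_2) = 0x6B2B9E
s_4 = InvRound(s_3, k_1) = 0xED047A
s_5 = InvRound(s_4, k_0) = 0x1C419A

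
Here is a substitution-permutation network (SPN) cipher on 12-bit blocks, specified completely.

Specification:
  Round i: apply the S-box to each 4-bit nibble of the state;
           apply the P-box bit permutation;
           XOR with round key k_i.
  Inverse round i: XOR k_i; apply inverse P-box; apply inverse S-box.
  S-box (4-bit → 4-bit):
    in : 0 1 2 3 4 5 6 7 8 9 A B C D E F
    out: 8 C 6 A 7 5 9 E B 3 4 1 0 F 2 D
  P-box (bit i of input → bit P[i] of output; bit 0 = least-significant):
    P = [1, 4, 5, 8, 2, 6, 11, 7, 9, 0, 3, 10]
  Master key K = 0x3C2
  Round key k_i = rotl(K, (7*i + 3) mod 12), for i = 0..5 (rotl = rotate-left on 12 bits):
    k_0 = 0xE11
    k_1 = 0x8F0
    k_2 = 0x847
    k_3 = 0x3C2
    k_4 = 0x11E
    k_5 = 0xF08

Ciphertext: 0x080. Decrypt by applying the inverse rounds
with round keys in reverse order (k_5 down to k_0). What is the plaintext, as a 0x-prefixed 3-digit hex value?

s_0 = ciphertext = 0x080
s_1 = InvRound(s_0, k_5) = 0xF10
s_2 = InvRound(s_1, k_4) = 0xF5B
s_3 = InvRound(s_2, k_3) = 0x71E
s_4 = InvRound(s_3, k_2) = 0xD23
s_5 = InvRound(s_4, k_1) = 0x338
s_6 = InvRound(s_5, k_0) = 0x7A1

0x7A1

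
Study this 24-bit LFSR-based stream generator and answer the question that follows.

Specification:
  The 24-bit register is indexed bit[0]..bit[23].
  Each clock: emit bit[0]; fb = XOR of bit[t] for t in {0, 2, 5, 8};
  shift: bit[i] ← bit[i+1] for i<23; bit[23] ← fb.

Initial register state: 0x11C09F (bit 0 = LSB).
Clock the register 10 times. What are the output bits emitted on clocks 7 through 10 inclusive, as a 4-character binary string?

reg_0 = 0x11C09F
clock 1: out=1, reg = 0x08E04F
clock 2: out=1, reg = 0x047027
clock 3: out=1, reg = 0x823813
clock 4: out=1, reg = 0xC11C09
clock 5: out=1, reg = 0xE08E04
clock 6: out=0, reg = 0xF04702
clock 7: out=0, reg = 0xF82381
clock 8: out=1, reg = 0x7C11C0
clock 9: out=0, reg = 0xBE08E0
clock 10: out=0, reg = 0xDF0470

0100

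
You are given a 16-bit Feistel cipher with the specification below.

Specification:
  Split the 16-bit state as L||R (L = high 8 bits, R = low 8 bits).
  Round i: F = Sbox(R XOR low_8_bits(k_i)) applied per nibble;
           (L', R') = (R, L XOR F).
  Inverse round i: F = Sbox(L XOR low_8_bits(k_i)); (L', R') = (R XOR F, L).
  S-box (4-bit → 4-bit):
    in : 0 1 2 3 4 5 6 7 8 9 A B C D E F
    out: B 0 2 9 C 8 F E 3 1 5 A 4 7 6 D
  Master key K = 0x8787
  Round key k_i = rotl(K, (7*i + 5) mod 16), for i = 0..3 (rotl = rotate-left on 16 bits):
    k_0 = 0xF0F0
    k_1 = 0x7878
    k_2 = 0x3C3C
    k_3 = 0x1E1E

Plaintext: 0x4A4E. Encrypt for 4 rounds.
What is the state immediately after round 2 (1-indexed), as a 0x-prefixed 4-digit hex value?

s_0 = plaintext = 0x4A4E
s_1 = Round(s_0, k_0) = 0x4EEC
s_2 = Round(s_1, k_1) = 0xEC52
s_3 = Round(s_2, k_2) = 0x521A
s_4 = Round(s_3, k_3) = 0x1AEE

0xEC52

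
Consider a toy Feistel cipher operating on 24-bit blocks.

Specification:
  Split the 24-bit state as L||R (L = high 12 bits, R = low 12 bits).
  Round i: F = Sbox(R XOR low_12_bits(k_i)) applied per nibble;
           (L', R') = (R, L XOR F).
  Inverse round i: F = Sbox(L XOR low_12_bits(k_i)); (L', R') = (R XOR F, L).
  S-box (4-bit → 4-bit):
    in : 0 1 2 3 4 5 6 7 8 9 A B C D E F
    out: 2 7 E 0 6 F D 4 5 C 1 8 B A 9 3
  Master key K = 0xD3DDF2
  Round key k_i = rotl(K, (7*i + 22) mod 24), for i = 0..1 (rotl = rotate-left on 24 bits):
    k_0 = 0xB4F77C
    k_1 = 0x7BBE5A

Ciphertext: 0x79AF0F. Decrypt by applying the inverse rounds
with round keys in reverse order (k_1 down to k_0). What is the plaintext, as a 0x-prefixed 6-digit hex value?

s_0 = ciphertext = 0x79AF0F
s_1 = InvRound(s_0, k_1) = 0x3BD79A
s_2 = InvRound(s_1, k_0) = 0x12D3BD

0x12D3BD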